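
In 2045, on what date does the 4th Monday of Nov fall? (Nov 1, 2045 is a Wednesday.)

Nov 2045 begins on a Wednesday, so the first Monday is Nov 6 (5 days later).
The 4th Monday is 3 weeks later: 6 + 21 = 27.

Nov 27, 2045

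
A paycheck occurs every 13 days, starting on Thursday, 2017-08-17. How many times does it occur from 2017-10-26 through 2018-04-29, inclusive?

14

Occurrences land 13·i days after 2017-08-17 for i = 0, 1, 2, …
2017-10-26 is 70 days after the start; 70 ÷ 13 = 5 remainder 5; since the remainder is 5, round up to i = 6. First occurrence in the window: #7 on 2017-11-03 (6×13 = 78 days in).
2018-04-29 is 255 days after the start; 255 ÷ 13 = 19 remainder 8. Last occurrence in the window: #20 on 2018-04-21.
Occurrences #7 through #20: 14 in total.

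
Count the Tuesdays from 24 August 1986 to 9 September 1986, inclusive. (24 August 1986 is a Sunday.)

3

24 August 1986 is a Sunday; the first Tuesday on or after it is 26 August 1986 (2 days later).
From 26 August 1986 to 9 September 1986: 5 + 9 = 14 days (rest of August, September).
14 ÷ 7 = 2 full weeks with remainder 0, so 2 more Tuesdays after the first → 3.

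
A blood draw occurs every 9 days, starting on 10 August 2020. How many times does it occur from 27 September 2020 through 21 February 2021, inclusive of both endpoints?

Occurrences land 9·i days after 10 August 2020 for i = 0, 1, 2, …
27 September 2020 is 48 days after the start; 48 ÷ 9 = 5 remainder 3; since the remainder is 3, round up to i = 6. First occurrence in the window: #7 on 3 October 2020 (6×9 = 54 days in).
21 February 2021 is 195 days after the start; 195 ÷ 9 = 21 remainder 6. Last occurrence in the window: #22 on 15 February 2021.
Occurrences #7 through #22: 16 in total.

16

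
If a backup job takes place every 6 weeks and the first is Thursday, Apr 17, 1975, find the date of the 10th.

The 10th occurrence is 9 intervals after the first: 9 × 42 = 378 days after Apr 17, 1975.
Apr has 30 days — 13 days to the end of Apr leaves 365.
May has 31 days (334 left).
Jun has 30 days (304 left).
Jul has 31 days (273 left).
Aug has 31 days (242 left).
Sep has 30 days (212 left).
Oct has 31 days (181 left).
Nov has 30 days (151 left).
Dec has 31 days (120 left).
Jan has 31 days (89 left).
Feb has 29 days (60 left).
Mar has 31 days (29 left).
29 days into Apr → Apr 29, 1976.

Apr 29, 1976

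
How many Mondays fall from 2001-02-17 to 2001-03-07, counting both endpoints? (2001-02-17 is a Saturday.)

2001-02-17 is a Saturday; the first Monday on or after it is 2001-02-19 (2 days later).
From 2001-02-19 to 2001-03-07: 9 + 7 = 16 days (rest of February, March).
16 ÷ 7 = 2 full weeks with remainder 2, so 2 more Mondays after the first → 3.

3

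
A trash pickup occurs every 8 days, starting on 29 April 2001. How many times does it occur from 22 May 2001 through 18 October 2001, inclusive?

Occurrences land 8·i days after 29 April 2001 for i = 0, 1, 2, …
22 May 2001 is 23 days after the start; 23 ÷ 8 = 2 remainder 7; since the remainder is 7, round up to i = 3. First occurrence in the window: #4 on 23 May 2001 (3×8 = 24 days in).
18 October 2001 is 172 days after the start; 172 ÷ 8 = 21 remainder 4. Last occurrence in the window: #22 on 14 October 2001.
Occurrences #4 through #22: 19 in total.

19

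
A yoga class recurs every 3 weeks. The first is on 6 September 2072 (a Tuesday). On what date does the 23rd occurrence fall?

The 23rd occurrence is 22 intervals after the first: 22 × 21 = 462 days after 6 September 2072.
September has 30 days — 24 days to the end of September leaves 438.
From end of September to end of 2072 is 92 days (346 left).
January has 31 days (315 left).
February has 28 days (287 left).
March has 31 days (256 left).
April has 30 days (226 left).
May has 31 days (195 left).
June has 30 days (165 left).
July has 31 days (134 left).
August has 31 days (103 left).
September has 30 days (73 left).
October has 31 days (42 left).
November has 30 days (12 left).
12 days into December → 12 December 2073.

12 December 2073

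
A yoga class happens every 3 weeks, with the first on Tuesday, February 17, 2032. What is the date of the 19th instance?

The 19th occurrence is 18 intervals after the first: 18 × 21 = 378 days after February 17, 2032.
February has 29 days — 12 days to the end of February leaves 366.
March has 31 days (335 left).
April has 30 days (305 left).
May has 31 days (274 left).
June has 30 days (244 left).
July has 31 days (213 left).
August has 31 days (182 left).
September has 30 days (152 left).
October has 31 days (121 left).
November has 30 days (91 left).
December has 31 days (60 left).
January has 31 days (29 left).
February has 28 days (1 left).
1 day into March → March 1, 2033.

March 1, 2033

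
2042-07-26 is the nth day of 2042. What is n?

Days in months before July: 31 + 28 + 31 + 30 + 31 + 30 = 181.
Plus 26 days into July → day 207.

207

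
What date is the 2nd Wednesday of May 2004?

2004-05-12

May 2004 begins on a Saturday, so the first Wednesday is May 5 (4 days later).
The 2nd Wednesday is 1 weeks later: 5 + 7 = 12.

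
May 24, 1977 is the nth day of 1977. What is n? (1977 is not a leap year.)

144

Days in months before May: 31 + 28 + 31 + 30 = 120.
Plus 24 days into May → day 144.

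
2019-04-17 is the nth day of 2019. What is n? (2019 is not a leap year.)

107

Days in months before April: 31 + 28 + 31 = 90.
Plus 17 days into April → day 107.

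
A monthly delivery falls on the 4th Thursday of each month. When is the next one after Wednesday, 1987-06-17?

June 1987 starts on a Monday; its first Thursday is the 4th, so the 4th Thursday is the 25th — 1987-06-25.
1987-06-25 is after 1987-06-17, so that is the next one.

1987-06-25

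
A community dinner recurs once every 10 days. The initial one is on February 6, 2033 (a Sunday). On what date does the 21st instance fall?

The 21st occurrence is 20 intervals after the first: 20 × 10 = 200 days after February 6, 2033.
February has 28 days — 22 days to the end of February leaves 178.
March has 31 days (147 left).
April has 30 days (117 left).
May has 31 days (86 left).
June has 30 days (56 left).
July has 31 days (25 left).
25 days into August → August 25, 2033.

August 25, 2033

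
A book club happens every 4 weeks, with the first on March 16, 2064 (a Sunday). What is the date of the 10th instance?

November 23, 2064

The 10th occurrence is 9 intervals after the first: 9 × 28 = 252 days after March 16, 2064.
March has 31 days — 15 days to the end of March leaves 237.
April has 30 days (207 left).
May has 31 days (176 left).
June has 30 days (146 left).
July has 31 days (115 left).
August has 31 days (84 left).
September has 30 days (54 left).
October has 31 days (23 left).
23 days into November → November 23, 2064.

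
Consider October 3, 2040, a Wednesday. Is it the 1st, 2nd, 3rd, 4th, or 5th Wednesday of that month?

1st

Day 3 falls in week ⌈3/7⌉ of the month.
Days 1–7 hold the 1st Wednesday, 8–14 the 2nd, 15–21 the 3rd, 22–28 the 4th, 29–31 the 5th.
3 is in the range for the 1st.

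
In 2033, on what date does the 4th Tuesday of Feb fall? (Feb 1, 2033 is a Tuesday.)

Feb 22, 2033

Feb 2033 begins on a Tuesday, so the first Tuesday is Feb 1.
The 4th Tuesday is 3 weeks later: 1 + 21 = 22.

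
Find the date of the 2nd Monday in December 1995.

December 1995 begins on a Friday, so the first Monday is December 4 (3 days later).
The 2nd Monday is 1 weeks later: 4 + 7 = 11.

11 December 1995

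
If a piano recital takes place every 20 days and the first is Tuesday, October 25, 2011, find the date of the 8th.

March 13, 2012

The 8th occurrence is 7 intervals after the first: 7 × 20 = 140 days after October 25, 2011.
October has 31 days — 6 days to the end of October leaves 134.
November has 30 days (104 left).
December has 31 days (73 left).
January has 31 days (42 left).
February has 29 days (13 left).
13 days into March → March 13, 2012.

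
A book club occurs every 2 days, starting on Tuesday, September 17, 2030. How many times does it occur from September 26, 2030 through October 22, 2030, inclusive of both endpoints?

13

Occurrences land 2·i days after September 17, 2030 for i = 0, 1, 2, …
September 26, 2030 is 9 days after the start; 9 ÷ 2 = 4 remainder 1; since the remainder is 1, round up to i = 5. First occurrence in the window: #6 on September 27, 2030 (5×2 = 10 days in).
October 22, 2030 is 35 days after the start; 35 ÷ 2 = 17 remainder 1. Last occurrence in the window: #18 on October 21, 2030.
Occurrences #6 through #18: 13 in total.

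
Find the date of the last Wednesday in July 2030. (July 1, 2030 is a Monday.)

July 2030 begins on a Monday, so the first Wednesday is July 3 (2 days later).
July 2030 has 31 days. Adding weeks: 3, 10, 17, 24, 31 — the last one ≤ 31 is the 31st.

2030-07-31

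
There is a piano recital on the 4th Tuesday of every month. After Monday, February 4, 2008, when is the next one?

February 2008 starts on a Friday; its first Tuesday is the 5th, so the 4th Tuesday is the 26th — February 26, 2008.
February 26, 2008 is after February 4, 2008, so that is the next one.

February 26, 2008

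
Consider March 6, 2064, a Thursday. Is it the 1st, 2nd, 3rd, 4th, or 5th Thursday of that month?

1st

Day 6 falls in week ⌈6/7⌉ of the month.
Days 1–7 hold the 1st Thursday, 8–14 the 2nd, 15–21 the 3rd, 22–28 the 4th, 29–31 the 5th.
6 is in the range for the 1st.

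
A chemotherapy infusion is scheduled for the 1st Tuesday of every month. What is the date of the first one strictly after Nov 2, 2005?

Dec 6, 2005

Nov 2005 starts on a Tuesday, so its 1st Tuesday is Nov 1, 2005.
That is not after Nov 2, 2005, so look at Dec 2005.
Dec 2005 starts on a Thursday, so its 1st Tuesday is Dec 6, 2005 (5 days in).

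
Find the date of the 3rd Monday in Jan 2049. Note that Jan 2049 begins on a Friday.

Jan 18, 2049

Jan 2049 begins on a Friday, so the first Monday is Jan 4 (3 days later).
The 3rd Monday is 2 weeks later: 4 + 14 = 18.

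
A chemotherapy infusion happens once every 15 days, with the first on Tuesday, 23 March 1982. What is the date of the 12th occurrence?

The 12th occurrence is 11 intervals after the first: 11 × 15 = 165 days after 23 March 1982.
March has 31 days — 8 days to the end of March leaves 157.
April has 30 days (127 left).
May has 31 days (96 left).
June has 30 days (66 left).
July has 31 days (35 left).
August has 31 days (4 left).
4 days into September → 4 September 1982.

4 September 1982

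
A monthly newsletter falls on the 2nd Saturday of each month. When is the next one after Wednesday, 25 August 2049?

August 2049 starts on a Sunday; its first Saturday is the 7th, so the 2nd Saturday is the 14th — 14 August 2049.
That is not after 25 August 2049, so look at September 2049.
September 2049 starts on a Wednesday; its first Saturday is the 4th, so the 2nd Saturday is the 11th — 11 September 2049.

11 September 2049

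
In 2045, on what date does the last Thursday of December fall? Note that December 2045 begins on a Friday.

2045-12-28

December 2045 begins on a Friday, so the first Thursday is December 7 (6 days later).
December 2045 has 31 days. Adding weeks: 7, 14, 21, 28 — the last one ≤ 31 is the 28th.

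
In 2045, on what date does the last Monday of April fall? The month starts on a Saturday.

24 April 2045

April 2045 begins on a Saturday, so the first Monday is April 3 (2 days later).
April 2045 has 30 days. Adding weeks: 3, 10, 17, 24 — the last one ≤ 30 is the 24th.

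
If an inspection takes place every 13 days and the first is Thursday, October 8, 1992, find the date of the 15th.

April 8, 1993

The 15th occurrence is 14 intervals after the first: 14 × 13 = 182 days after October 8, 1992.
October has 31 days — 23 days to the end of October leaves 159.
November has 30 days (129 left).
December has 31 days (98 left).
January has 31 days (67 left).
February has 28 days (39 left).
March has 31 days (8 left).
8 days into April → April 8, 1993.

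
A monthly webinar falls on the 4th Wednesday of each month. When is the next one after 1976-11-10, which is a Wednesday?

1976-11-24

November 1976 starts on a Monday; its first Wednesday is the 3rd, so the 4th Wednesday is the 24th — 1976-11-24.
1976-11-24 is after 1976-11-10, so that is the next one.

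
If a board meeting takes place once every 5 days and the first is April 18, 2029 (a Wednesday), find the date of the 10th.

June 2, 2029

The 10th occurrence is 9 intervals after the first: 9 × 5 = 45 days after April 18, 2029.
April has 30 days — 12 days to the end of April leaves 33.
May has 31 days (2 left).
2 days into June → June 2, 2029.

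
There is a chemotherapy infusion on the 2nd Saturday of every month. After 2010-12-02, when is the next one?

2010-12-11

December 2010 starts on a Wednesday; its first Saturday is the 4th, so the 2nd Saturday is the 11th — 2010-12-11.
2010-12-11 is after 2010-12-02, so that is the next one.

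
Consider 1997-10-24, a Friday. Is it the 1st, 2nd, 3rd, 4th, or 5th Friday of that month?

4th

Day 24 falls in week ⌈24/7⌉ of the month.
Days 1–7 hold the 1st Friday, 8–14 the 2nd, 15–21 the 3rd, 22–28 the 4th, 29–31 the 5th.
24 is in the range for the 4th.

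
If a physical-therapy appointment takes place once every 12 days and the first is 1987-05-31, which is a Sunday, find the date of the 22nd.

1988-02-07

The 22nd occurrence is 21 intervals after the first: 21 × 12 = 252 days after 1987-05-31.
May has 31 days — 0 days to the end of May leaves 252.
June has 30 days (222 left).
July has 31 days (191 left).
August has 31 days (160 left).
September has 30 days (130 left).
October has 31 days (99 left).
November has 30 days (69 left).
December has 31 days (38 left).
January has 31 days (7 left).
7 days into February → 1988-02-07.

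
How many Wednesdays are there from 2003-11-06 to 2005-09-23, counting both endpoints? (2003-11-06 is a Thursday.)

98

2003-11-06 is a Thursday; the first Wednesday on or after it is 2003-11-12 (6 days later).
From 2003-11-12 to 2005-09-23: 49 + 366 + 266 = 681 days (rest of 2003, 2004, to 2005-09-23 in 2005).
681 ÷ 7 = 97 full weeks with remainder 2, so 97 more Wednesdays after the first → 98.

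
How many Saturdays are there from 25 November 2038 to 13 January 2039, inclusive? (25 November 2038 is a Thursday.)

7

25 November 2038 is a Thursday; the first Saturday on or after it is 27 November 2038 (2 days later).
From 27 November 2038 to 13 January 2039: 3 + 31 + 13 = 47 days (rest of November, December, January).
47 ÷ 7 = 6 full weeks with remainder 5, so 6 more Saturdays after the first → 7.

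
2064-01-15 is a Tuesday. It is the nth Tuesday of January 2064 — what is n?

Day 15 falls in week ⌈15/7⌉ of the month.
Days 1–7 hold the 1st Tuesday, 8–14 the 2nd, 15–21 the 3rd, 22–28 the 4th, 29–31 the 5th.
15 is in the range for the 3rd.

3rd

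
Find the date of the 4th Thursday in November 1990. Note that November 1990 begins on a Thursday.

November 1990 begins on a Thursday, so the first Thursday is November 1.
The 4th Thursday is 3 weeks later: 1 + 21 = 22.

1990-11-22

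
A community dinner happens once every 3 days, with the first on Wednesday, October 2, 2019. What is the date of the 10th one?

October 29, 2019

The 10th occurrence is 9 intervals after the first: 9 × 3 = 27 days after October 2, 2019.
27 days later is October 29, 2019.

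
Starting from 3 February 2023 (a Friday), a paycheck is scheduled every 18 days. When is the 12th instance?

The 12th occurrence is 11 intervals after the first: 11 × 18 = 198 days after 3 February 2023.
February has 28 days — 25 days to the end of February leaves 173.
March has 31 days (142 left).
April has 30 days (112 left).
May has 31 days (81 left).
June has 30 days (51 left).
July has 31 days (20 left).
20 days into August → 20 August 2023.

20 August 2023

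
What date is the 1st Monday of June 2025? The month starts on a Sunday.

June 2025 begins on a Sunday, so the first Monday is June 2 (1 day later).

2025-06-02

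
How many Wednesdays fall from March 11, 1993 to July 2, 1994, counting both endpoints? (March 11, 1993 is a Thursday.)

68

March 11, 1993 is a Thursday; the first Wednesday on or after it is March 17, 1993 (6 days later).
From March 17, 1993 to July 2, 1994: 289 + 183 = 472 days (rest of 1993, to July 2, 1994 in 1994).
472 ÷ 7 = 67 full weeks with remainder 3, so 67 more Wednesdays after the first → 68.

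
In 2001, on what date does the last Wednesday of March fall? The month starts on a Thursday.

March 2001 begins on a Thursday, so the first Wednesday is March 7 (6 days later).
March 2001 has 31 days. Adding weeks: 7, 14, 21, 28 — the last one ≤ 31 is the 28th.

28 March 2001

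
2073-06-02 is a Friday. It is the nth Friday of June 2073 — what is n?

1st

Day 2 falls in week ⌈2/7⌉ of the month.
Days 1–7 hold the 1st Friday, 8–14 the 2nd, 15–21 the 3rd, 22–28 the 4th, 29–31 the 5th.
2 is in the range for the 1st.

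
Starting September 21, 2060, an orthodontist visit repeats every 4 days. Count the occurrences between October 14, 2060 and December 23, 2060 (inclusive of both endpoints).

Occurrences land 4·i days after September 21, 2060 for i = 0, 1, 2, …
October 14, 2060 is 23 days after the start; 23 ÷ 4 = 5 remainder 3; since the remainder is 3, round up to i = 6. First occurrence in the window: #7 on October 15, 2060 (6×4 = 24 days in).
December 23, 2060 is 93 days after the start; 93 ÷ 4 = 23 remainder 1. Last occurrence in the window: #24 on December 22, 2060.
Occurrences #7 through #24: 18 in total.

18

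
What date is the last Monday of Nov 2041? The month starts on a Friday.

Nov 25, 2041

Nov 2041 begins on a Friday, so the first Monday is Nov 4 (3 days later).
Nov 2041 has 30 days. Adding weeks: 4, 11, 18, 25 — the last one ≤ 30 is the 25th.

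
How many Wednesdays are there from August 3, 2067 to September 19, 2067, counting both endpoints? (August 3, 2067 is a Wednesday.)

August 3, 2067 is a Wednesday; the first Wednesday on or after it is August 3, 2067.
From August 3, 2067 to September 19, 2067: 28 + 19 = 47 days (rest of August, September).
47 ÷ 7 = 6 full weeks with remainder 5, so 6 more Wednesdays after the first → 7.

7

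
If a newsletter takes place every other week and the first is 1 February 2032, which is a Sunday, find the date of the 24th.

19 December 2032

The 24th occurrence is 23 intervals after the first: 23 × 14 = 322 days after 1 February 2032.
February has 29 days — 28 days to the end of February leaves 294.
March has 31 days (263 left).
April has 30 days (233 left).
May has 31 days (202 left).
June has 30 days (172 left).
July has 31 days (141 left).
August has 31 days (110 left).
September has 30 days (80 left).
October has 31 days (49 left).
November has 30 days (19 left).
19 days into December → 19 December 2032.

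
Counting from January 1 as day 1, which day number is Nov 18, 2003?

322

Days in months before Nov: 31 + 28 + 31 + 30 + 31 + 30 + 31 + 31 + 30 + 31 = 304.
Plus 18 days into Nov → day 322.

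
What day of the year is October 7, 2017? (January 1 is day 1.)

280

Days in months before October: 31 + 28 + 31 + 30 + 31 + 30 + 31 + 31 + 30 = 273.
Plus 7 days into October → day 280.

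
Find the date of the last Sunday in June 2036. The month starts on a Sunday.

2036-06-29

June 2036 begins on a Sunday, so the first Sunday is June 1.
June 2036 has 30 days. Adding weeks: 1, 8, 15, 22, 29 — the last one ≤ 30 is the 29th.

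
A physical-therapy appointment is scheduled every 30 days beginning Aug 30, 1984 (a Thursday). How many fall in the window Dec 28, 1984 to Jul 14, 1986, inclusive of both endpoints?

Occurrences land 30·i days after Aug 30, 1984 for i = 0, 1, 2, …
Dec 28, 1984 is 120 days after the start; 120 ÷ 30 = 4 remainder 0. First occurrence in the window: #5 on Dec 28, 1984 (4×30 = 120 days in).
Jul 14, 1986 is 683 days after the start; 683 ÷ 30 = 22 remainder 23. Last occurrence in the window: #23 on Jun 21, 1986.
Occurrences #5 through #23: 19 in total.

19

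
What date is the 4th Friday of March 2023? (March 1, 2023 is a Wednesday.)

March 24, 2023

March 2023 begins on a Wednesday, so the first Friday is March 3 (2 days later).
The 4th Friday is 3 weeks later: 3 + 21 = 24.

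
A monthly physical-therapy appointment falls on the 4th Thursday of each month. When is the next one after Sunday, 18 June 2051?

22 June 2051

June 2051 starts on a Thursday; its first Thursday is the 1st, so the 4th Thursday is the 22nd — 22 June 2051.
22 June 2051 is after 18 June 2051, so that is the next one.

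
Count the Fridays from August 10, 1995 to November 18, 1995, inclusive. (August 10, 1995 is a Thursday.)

15

August 10, 1995 is a Thursday; the first Friday on or after it is August 11, 1995 (1 day later).
From August 11, 1995 to November 18, 1995: 20 + 30 + 31 + 18 = 99 days (rest of August, September, October, November).
99 ÷ 7 = 14 full weeks with remainder 1, so 14 more Fridays after the first → 15.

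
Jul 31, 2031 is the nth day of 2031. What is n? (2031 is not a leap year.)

212

Days in months before Jul: 31 + 28 + 31 + 30 + 31 + 30 = 181.
Plus 31 days into Jul → day 212.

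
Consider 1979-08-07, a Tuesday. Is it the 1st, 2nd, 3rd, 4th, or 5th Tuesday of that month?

1st

Day 7 falls in week ⌈7/7⌉ of the month.
Days 1–7 hold the 1st Tuesday, 8–14 the 2nd, 15–21 the 3rd, 22–28 the 4th, 29–31 the 5th.
7 is in the range for the 1st.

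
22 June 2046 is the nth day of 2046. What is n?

173

Days in months before June: 31 + 28 + 31 + 30 + 31 = 151.
Plus 22 days into June → day 173.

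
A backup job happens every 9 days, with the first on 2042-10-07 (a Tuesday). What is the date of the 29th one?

The 29th occurrence is 28 intervals after the first: 28 × 9 = 252 days after 2042-10-07.
October has 31 days — 24 days to the end of October leaves 228.
November has 30 days (198 left).
December has 31 days (167 left).
January has 31 days (136 left).
February has 28 days (108 left).
March has 31 days (77 left).
April has 30 days (47 left).
May has 31 days (16 left).
16 days into June → 2043-06-16.

2043-06-16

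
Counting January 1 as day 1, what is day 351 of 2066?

January has 31 days (351 − 31 = 320 remain).
February has 28 days (320 − 28 = 292 remain).
March has 31 days (292 − 31 = 261 remain).
April has 30 days (261 − 30 = 231 remain).
May has 31 days (231 − 31 = 200 remain).
June has 30 days (200 − 30 = 170 remain).
July has 31 days (170 − 31 = 139 remain).
August has 31 days (139 − 31 = 108 remain).
September has 30 days (108 − 30 = 78 remain).
October has 31 days (78 − 31 = 47 remain).
November has 30 days (47 − 30 = 17 remain).
17 into December → December 17.

December 17, 2066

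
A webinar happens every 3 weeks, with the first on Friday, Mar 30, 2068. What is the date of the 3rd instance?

The 3rd occurrence is 2 intervals after the first: 2 × 21 = 42 days after Mar 30, 2068.
Mar has 31 days — 1 day to the end of Mar leaves 41.
Apr has 30 days (11 left).
11 days into May → May 11, 2068.

May 11, 2068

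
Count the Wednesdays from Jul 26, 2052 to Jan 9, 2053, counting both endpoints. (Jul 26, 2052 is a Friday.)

24

Jul 26, 2052 is a Friday; the first Wednesday on or after it is Jul 31, 2052 (5 days later).
From Jul 31, 2052 to Jan 9, 2053: 0 + 31 + 30 + 31 + 30 + 31 + 9 = 162 days (rest of Jul, Aug, Sep, Oct, Nov, Dec, Jan).
162 ÷ 7 = 23 full weeks with remainder 1, so 23 more Wednesdays after the first → 24.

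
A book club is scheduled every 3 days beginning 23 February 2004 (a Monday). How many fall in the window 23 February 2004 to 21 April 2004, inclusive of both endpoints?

Occurrences land 3·i days after 23 February 2004 for i = 0, 1, 2, …
The window opens on the start date, so the first occurrence inside is #1 on 23 February 2004.
21 April 2004 is 58 days after the start; 58 ÷ 3 = 19 remainder 1. Last occurrence in the window: #20 on 20 April 2004.
Occurrences #1 through #20: 20 in total.

20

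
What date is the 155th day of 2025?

January has 31 days (155 − 31 = 124 remain).
February has 28 days (124 − 28 = 96 remain).
March has 31 days (96 − 31 = 65 remain).
April has 30 days (65 − 30 = 35 remain).
May has 31 days (35 − 31 = 4 remain).
4 into June → June 4.

4 June 2025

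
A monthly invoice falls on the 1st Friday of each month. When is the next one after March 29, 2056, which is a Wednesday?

April 7, 2056

March 2056 starts on a Wednesday, so its 1st Friday is March 3, 2056 (2 days in).
That is not after March 29, 2056, so look at April 2056.
April 2056 starts on a Saturday, so its 1st Friday is April 7, 2056 (6 days in).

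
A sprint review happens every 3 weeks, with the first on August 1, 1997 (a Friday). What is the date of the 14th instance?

May 1, 1998

The 14th occurrence is 13 intervals after the first: 13 × 21 = 273 days after August 1, 1997.
August has 31 days — 30 days to the end of August leaves 243.
September has 30 days (213 left).
October has 31 days (182 left).
November has 30 days (152 left).
December has 31 days (121 left).
January has 31 days (90 left).
February has 28 days (62 left).
March has 31 days (31 left).
April has 30 days (1 left).
1 day into May → May 1, 1998.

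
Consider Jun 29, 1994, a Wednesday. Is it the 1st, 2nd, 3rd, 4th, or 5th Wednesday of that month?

5th

Day 29 falls in week ⌈29/7⌉ of the month.
Days 1–7 hold the 1st Wednesday, 8–14 the 2nd, 15–21 the 3rd, 22–28 the 4th, 29–31 the 5th.
29 is in the range for the 5th.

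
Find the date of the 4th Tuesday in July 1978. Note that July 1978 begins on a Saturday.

July 25, 1978

July 1978 begins on a Saturday, so the first Tuesday is July 4 (3 days later).
The 4th Tuesday is 3 weeks later: 4 + 21 = 25.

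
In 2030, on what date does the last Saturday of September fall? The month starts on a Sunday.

September 2030 begins on a Sunday, so the first Saturday is September 7 (6 days later).
September 2030 has 30 days. Adding weeks: 7, 14, 21, 28 — the last one ≤ 30 is the 28th.

September 28, 2030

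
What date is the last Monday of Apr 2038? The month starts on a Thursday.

Apr 26, 2038

Apr 2038 begins on a Thursday, so the first Monday is Apr 5 (4 days later).
Apr 2038 has 30 days. Adding weeks: 5, 12, 19, 26 — the last one ≤ 30 is the 26th.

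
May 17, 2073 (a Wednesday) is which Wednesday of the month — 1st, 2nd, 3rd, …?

Day 17 falls in week ⌈17/7⌉ of the month.
Days 1–7 hold the 1st Wednesday, 8–14 the 2nd, 15–21 the 3rd, 22–28 the 4th, 29–31 the 5th.
17 is in the range for the 3rd.

3rd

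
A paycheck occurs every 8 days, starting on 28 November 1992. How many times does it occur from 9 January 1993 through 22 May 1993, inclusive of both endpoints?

16

Occurrences land 8·i days after 28 November 1992 for i = 0, 1, 2, …
9 January 1993 is 42 days after the start; 42 ÷ 8 = 5 remainder 2; since the remainder is 2, round up to i = 6. First occurrence in the window: #7 on 15 January 1993 (6×8 = 48 days in).
22 May 1993 is 175 days after the start; 175 ÷ 8 = 21 remainder 7. Last occurrence in the window: #22 on 15 May 1993.
Occurrences #7 through #22: 16 in total.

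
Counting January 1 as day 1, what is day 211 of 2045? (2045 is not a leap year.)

30 July 2045

January has 31 days (211 − 31 = 180 remain).
February has 28 days (180 − 28 = 152 remain).
March has 31 days (152 − 31 = 121 remain).
April has 30 days (121 − 30 = 91 remain).
May has 31 days (91 − 31 = 60 remain).
June has 30 days (60 − 30 = 30 remain).
30 into July → July 30.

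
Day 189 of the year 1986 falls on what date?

1986-07-08

January has 31 days (189 − 31 = 158 remain).
February has 28 days (158 − 28 = 130 remain).
March has 31 days (130 − 31 = 99 remain).
April has 30 days (99 − 30 = 69 remain).
May has 31 days (69 − 31 = 38 remain).
June has 30 days (38 − 30 = 8 remain).
8 into July → July 8.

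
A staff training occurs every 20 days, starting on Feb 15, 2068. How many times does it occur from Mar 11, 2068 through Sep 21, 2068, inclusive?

9

Occurrences land 20·i days after Feb 15, 2068 for i = 0, 1, 2, …
Mar 11, 2068 is 25 days after the start; 25 ÷ 20 = 1 remainder 5; since the remainder is 5, round up to i = 2. First occurrence in the window: #3 on Mar 26, 2068 (2×20 = 40 days in).
Sep 21, 2068 is 219 days after the start; 219 ÷ 20 = 10 remainder 19. Last occurrence in the window: #11 on Sep 2, 2068.
Occurrences #3 through #11: 9 in total.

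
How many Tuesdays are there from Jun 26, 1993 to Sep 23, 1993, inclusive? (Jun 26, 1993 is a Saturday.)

13

Jun 26, 1993 is a Saturday; the first Tuesday on or after it is Jun 29, 1993 (3 days later).
From Jun 29, 1993 to Sep 23, 1993: 1 + 31 + 31 + 23 = 86 days (rest of Jun, Jul, Aug, Sep).
86 ÷ 7 = 12 full weeks with remainder 2, so 12 more Tuesdays after the first → 13.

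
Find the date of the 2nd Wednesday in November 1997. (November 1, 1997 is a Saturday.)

November 1997 begins on a Saturday, so the first Wednesday is November 5 (4 days later).
The 2nd Wednesday is 1 weeks later: 5 + 7 = 12.

November 12, 1997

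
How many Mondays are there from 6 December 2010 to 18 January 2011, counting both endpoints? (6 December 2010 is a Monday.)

7

6 December 2010 is a Monday; the first Monday on or after it is 6 December 2010.
From 6 December 2010 to 18 January 2011: 25 + 18 = 43 days (rest of December, January).
43 ÷ 7 = 6 full weeks with remainder 1, so 6 more Mondays after the first → 7.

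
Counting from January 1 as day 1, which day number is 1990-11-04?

308

Days in months before November: 31 + 28 + 31 + 30 + 31 + 30 + 31 + 31 + 30 + 31 = 304.
Plus 4 days into November → day 308.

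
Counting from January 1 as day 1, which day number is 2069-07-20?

201

Days in months before July: 31 + 28 + 31 + 30 + 31 + 30 = 181.
Plus 20 days into July → day 201.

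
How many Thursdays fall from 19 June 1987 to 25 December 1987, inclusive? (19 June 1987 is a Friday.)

19 June 1987 is a Friday; the first Thursday on or after it is 25 June 1987 (6 days later).
From 25 June 1987 to 25 December 1987: 5 + 31 + 31 + 30 + 31 + 30 + 25 = 183 days (rest of June, July, August, September, October, November, December).
183 ÷ 7 = 26 full weeks with remainder 1, so 26 more Thursdays after the first → 27.

27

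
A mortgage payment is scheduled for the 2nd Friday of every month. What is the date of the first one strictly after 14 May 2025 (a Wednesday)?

May 2025 starts on a Thursday; its first Friday is the 2nd, so the 2nd Friday is the 9th — 9 May 2025.
That is not after 14 May 2025, so look at June 2025.
June 2025 starts on a Sunday; its first Friday is the 6th, so the 2nd Friday is the 13th — 13 June 2025.

13 June 2025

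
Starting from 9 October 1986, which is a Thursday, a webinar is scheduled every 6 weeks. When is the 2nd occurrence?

The 2nd occurrence is 1 interval after the first: 1 × 42 = 42 days after 9 October 1986.
October has 31 days — 22 days to the end of October leaves 20.
20 days into November → 20 November 1986.

20 November 1986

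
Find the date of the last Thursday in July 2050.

July 2050 begins on a Friday, so the first Thursday is July 7 (6 days later).
July 2050 has 31 days. Adding weeks: 7, 14, 21, 28 — the last one ≤ 31 is the 28th.

28 July 2050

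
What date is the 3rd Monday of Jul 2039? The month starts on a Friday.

Jul 2039 begins on a Friday, so the first Monday is Jul 4 (3 days later).
The 3rd Monday is 2 weeks later: 4 + 14 = 18.

Jul 18, 2039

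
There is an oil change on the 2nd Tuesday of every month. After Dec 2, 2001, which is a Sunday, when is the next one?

Dec 2001 starts on a Saturday; its first Tuesday is the 4th, so the 2nd Tuesday is the 11th — Dec 11, 2001.
Dec 11, 2001 is after Dec 2, 2001, so that is the next one.

Dec 11, 2001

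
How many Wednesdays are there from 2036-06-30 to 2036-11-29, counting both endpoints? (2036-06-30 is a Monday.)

2036-06-30 is a Monday; the first Wednesday on or after it is 2036-07-02 (2 days later).
From 2036-07-02 to 2036-11-29: 29 + 31 + 30 + 31 + 29 = 150 days (rest of July, August, September, October, November).
150 ÷ 7 = 21 full weeks with remainder 3, so 21 more Wednesdays after the first → 22.

22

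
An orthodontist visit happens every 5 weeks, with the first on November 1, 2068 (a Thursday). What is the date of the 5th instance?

The 5th occurrence is 4 intervals after the first: 4 × 35 = 140 days after November 1, 2068.
November has 30 days — 29 days to the end of November leaves 111.
December has 31 days (80 left).
January has 31 days (49 left).
February has 28 days (21 left).
21 days into March → March 21, 2069.

March 21, 2069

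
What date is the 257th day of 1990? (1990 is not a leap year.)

January has 31 days (257 − 31 = 226 remain).
February has 28 days (226 − 28 = 198 remain).
March has 31 days (198 − 31 = 167 remain).
April has 30 days (167 − 30 = 137 remain).
May has 31 days (137 − 31 = 106 remain).
June has 30 days (106 − 30 = 76 remain).
July has 31 days (76 − 31 = 45 remain).
August has 31 days (45 − 31 = 14 remain).
14 into September → September 14.

September 14, 1990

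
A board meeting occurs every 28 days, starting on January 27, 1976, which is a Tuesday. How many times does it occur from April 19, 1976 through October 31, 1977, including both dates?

Occurrences land 28·i days after January 27, 1976 for i = 0, 1, 2, …
April 19, 1976 is 83 days after the start; 83 ÷ 28 = 2 remainder 27; since the remainder is 27, round up to i = 3. First occurrence in the window: #4 on April 20, 1976 (3×28 = 84 days in).
October 31, 1977 is 643 days after the start; 643 ÷ 28 = 22 remainder 27. Last occurrence in the window: #23 on October 4, 1977.
Occurrences #4 through #23: 20 in total.

20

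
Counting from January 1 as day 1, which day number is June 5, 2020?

Days in months before June: 31 + 29 + 31 + 30 + 31 = 152.
Plus 5 days into June → day 157.

157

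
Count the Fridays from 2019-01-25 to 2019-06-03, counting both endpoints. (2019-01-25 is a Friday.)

2019-01-25 is a Friday; the first Friday on or after it is 2019-01-25.
From 2019-01-25 to 2019-06-03: 6 + 28 + 31 + 30 + 31 + 3 = 129 days (rest of January, February, March, April, May, June).
129 ÷ 7 = 18 full weeks with remainder 3, so 18 more Fridays after the first → 19.

19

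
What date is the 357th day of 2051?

January has 31 days (357 − 31 = 326 remain).
February has 28 days (326 − 28 = 298 remain).
March has 31 days (298 − 31 = 267 remain).
April has 30 days (267 − 30 = 237 remain).
May has 31 days (237 − 31 = 206 remain).
June has 30 days (206 − 30 = 176 remain).
July has 31 days (176 − 31 = 145 remain).
August has 31 days (145 − 31 = 114 remain).
September has 30 days (114 − 30 = 84 remain).
October has 31 days (84 − 31 = 53 remain).
November has 30 days (53 − 30 = 23 remain).
23 into December → December 23.

2051-12-23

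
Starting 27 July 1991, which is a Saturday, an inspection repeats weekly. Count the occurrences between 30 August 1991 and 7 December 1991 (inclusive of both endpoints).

Occurrences land 7·i days after 27 July 1991 for i = 0, 1, 2, …
30 August 1991 is 34 days after the start; 34 ÷ 7 = 4 remainder 6; since the remainder is 6, round up to i = 5. First occurrence in the window: #6 on 31 August 1991 (5×7 = 35 days in).
7 December 1991 is 133 days after the start; 133 ÷ 7 = 19 remainder 0. Last occurrence in the window: #20 on 7 December 1991.
Occurrences #6 through #20: 15 in total.

15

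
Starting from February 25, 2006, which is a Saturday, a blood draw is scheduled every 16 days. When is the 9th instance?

The 9th occurrence is 8 intervals after the first: 8 × 16 = 128 days after February 25, 2006.
February has 28 days — 3 days to the end of February leaves 125.
March has 31 days (94 left).
April has 30 days (64 left).
May has 31 days (33 left).
June has 30 days (3 left).
3 days into July → July 3, 2006.

July 3, 2006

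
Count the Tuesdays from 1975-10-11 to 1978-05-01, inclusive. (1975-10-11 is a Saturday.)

133

1975-10-11 is a Saturday; the first Tuesday on or after it is 1975-10-14 (3 days later).
From 1975-10-14 to 1978-05-01: 78 + 366 + 365 + 121 = 930 days (rest of 1975, 1976, 1977, to 1978-05-01 in 1978).
930 ÷ 7 = 132 full weeks with remainder 6, so 132 more Tuesdays after the first → 133.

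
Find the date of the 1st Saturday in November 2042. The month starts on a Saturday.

1 November 2042

November 2042 begins on a Saturday, so the first Saturday is November 1.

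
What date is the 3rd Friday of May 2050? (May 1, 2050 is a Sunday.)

May 20, 2050

May 2050 begins on a Sunday, so the first Friday is May 6 (5 days later).
The 3rd Friday is 2 weeks later: 6 + 14 = 20.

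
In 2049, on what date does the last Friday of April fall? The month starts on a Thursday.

2049-04-30

April 2049 begins on a Thursday, so the first Friday is April 2 (1 day later).
April 2049 has 30 days. Adding weeks: 2, 9, 16, 23, 30 — the last one ≤ 30 is the 30th.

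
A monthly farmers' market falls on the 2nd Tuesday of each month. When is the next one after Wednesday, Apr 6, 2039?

Apr 12, 2039

Apr 2039 starts on a Friday; its first Tuesday is the 5th, so the 2nd Tuesday is the 12th — Apr 12, 2039.
Apr 12, 2039 is after Apr 6, 2039, so that is the next one.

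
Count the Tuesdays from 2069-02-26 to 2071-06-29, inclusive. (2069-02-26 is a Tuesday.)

2069-02-26 is a Tuesday; the first Tuesday on or after it is 2069-02-26.
From 2069-02-26 to 2071-06-29: 308 + 365 + 180 = 853 days (rest of 2069, 2070, to 2071-06-29 in 2071).
853 ÷ 7 = 121 full weeks with remainder 6, so 121 more Tuesdays after the first → 122.

122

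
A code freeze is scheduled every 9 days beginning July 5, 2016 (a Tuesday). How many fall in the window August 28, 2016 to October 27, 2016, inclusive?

Occurrences land 9·i days after July 5, 2016 for i = 0, 1, 2, …
August 28, 2016 is 54 days after the start; 54 ÷ 9 = 6 remainder 0. First occurrence in the window: #7 on August 28, 2016 (6×9 = 54 days in).
October 27, 2016 is 114 days after the start; 114 ÷ 9 = 12 remainder 6. Last occurrence in the window: #13 on October 21, 2016.
Occurrences #7 through #13: 7 in total.

7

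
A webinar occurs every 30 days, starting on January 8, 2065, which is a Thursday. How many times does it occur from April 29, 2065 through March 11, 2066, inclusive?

Occurrences land 30·i days after January 8, 2065 for i = 0, 1, 2, …
April 29, 2065 is 111 days after the start; 111 ÷ 30 = 3 remainder 21; since the remainder is 21, round up to i = 4. First occurrence in the window: #5 on May 8, 2065 (4×30 = 120 days in).
March 11, 2066 is 427 days after the start; 427 ÷ 30 = 14 remainder 7. Last occurrence in the window: #15 on March 4, 2066.
Occurrences #5 through #15: 11 in total.

11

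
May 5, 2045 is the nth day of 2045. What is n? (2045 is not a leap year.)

Days in months before May: 31 + 28 + 31 + 30 = 120.
Plus 5 days into May → day 125.

125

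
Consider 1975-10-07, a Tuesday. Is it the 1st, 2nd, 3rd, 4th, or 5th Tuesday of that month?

1st

Day 7 falls in week ⌈7/7⌉ of the month.
Days 1–7 hold the 1st Tuesday, 8–14 the 2nd, 15–21 the 3rd, 22–28 the 4th, 29–31 the 5th.
7 is in the range for the 1st.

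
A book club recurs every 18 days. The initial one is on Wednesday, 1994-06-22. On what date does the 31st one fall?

1995-12-14

The 31st occurrence is 30 intervals after the first: 30 × 18 = 540 days after 1994-06-22.
June has 30 days — 8 days to the end of June leaves 532.
From end of June to end of 1994 is 184 days (348 left).
January has 31 days (317 left).
February has 28 days (289 left).
March has 31 days (258 left).
April has 30 days (228 left).
May has 31 days (197 left).
June has 30 days (167 left).
July has 31 days (136 left).
August has 31 days (105 left).
September has 30 days (75 left).
October has 31 days (44 left).
November has 30 days (14 left).
14 days into December → 1995-12-14.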